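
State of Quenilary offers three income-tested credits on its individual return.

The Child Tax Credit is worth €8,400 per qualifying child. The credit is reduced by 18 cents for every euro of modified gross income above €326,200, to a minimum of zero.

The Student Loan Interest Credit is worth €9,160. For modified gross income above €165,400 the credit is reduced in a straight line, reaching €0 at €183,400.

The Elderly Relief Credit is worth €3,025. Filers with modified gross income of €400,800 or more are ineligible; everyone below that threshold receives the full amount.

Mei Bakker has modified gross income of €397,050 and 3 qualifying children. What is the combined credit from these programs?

Child Tax Credit: base = 3 × €8,400 = €25,200. 18% of the €70,850 excess over €326,200 is €12,753; credit = €25,200 − €12,753 = €12,447.
Student Loan Interest Credit: €397,050 is at or above €183,400, so the credit is €0.
Elderly Relief Credit: €397,050 is below the €400,800 cutoff, so the full €3,025 applies.
Total: €12,447 + €0 + €3,025 = €15,472.

€15,472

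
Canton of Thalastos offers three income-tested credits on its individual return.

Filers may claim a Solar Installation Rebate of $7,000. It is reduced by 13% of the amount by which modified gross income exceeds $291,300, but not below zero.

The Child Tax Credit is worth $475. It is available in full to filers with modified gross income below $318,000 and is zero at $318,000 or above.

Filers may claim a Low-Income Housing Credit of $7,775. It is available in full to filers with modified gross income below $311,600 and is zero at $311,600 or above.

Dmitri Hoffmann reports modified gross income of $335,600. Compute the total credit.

Solar Installation Rebate: 13% of the $44,300 excess over $291,300 is $5,759; credit = $7,000 − $5,759 = $1,241.
Child Tax Credit: $335,600 meets or exceeds the $318,000 cutoff, so the credit is $0.
Low-Income Housing Credit: $335,600 meets or exceeds the $311,600 cutoff, so the credit is $0.
Total: $1,241 + $0 + $0 = $1,241.

$1,241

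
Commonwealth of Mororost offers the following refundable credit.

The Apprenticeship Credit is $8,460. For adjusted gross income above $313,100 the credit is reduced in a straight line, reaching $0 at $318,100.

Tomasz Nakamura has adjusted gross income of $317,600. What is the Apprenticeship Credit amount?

Apprenticeship Credit: $317,600 is $4,500 into a $5,000 phase-out range, leaving 500/5,000 of the credit: $8,460 × 500/5,000 = $846.

$846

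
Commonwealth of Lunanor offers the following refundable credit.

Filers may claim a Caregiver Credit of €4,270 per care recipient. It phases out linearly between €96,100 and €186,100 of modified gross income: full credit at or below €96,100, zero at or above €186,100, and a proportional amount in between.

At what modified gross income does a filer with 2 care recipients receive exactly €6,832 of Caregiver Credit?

Full credit = 2 × €4,270 = €8,540.
€6,832 is 6,832/8,540 of the full €8,540, so 1,708/8,540 of the €90,000 range has been used: income = €96,100 + €90,000 × 1,708/8,540 = €114,100.

€114,100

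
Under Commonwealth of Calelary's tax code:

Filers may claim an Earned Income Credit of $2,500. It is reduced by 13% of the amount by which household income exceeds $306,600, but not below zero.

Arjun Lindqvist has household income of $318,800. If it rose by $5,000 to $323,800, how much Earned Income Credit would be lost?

At $318,800 — 13% of the $12,200 excess over $306,600 is $1,586; credit = $2,500 − $1,586 = $914.
At $323,800 — 13% of the $17,200 excess over $306,600 is $2,236; credit = $2,500 − $2,236 = $264.
Lost: $914 − $264 = $650.

$650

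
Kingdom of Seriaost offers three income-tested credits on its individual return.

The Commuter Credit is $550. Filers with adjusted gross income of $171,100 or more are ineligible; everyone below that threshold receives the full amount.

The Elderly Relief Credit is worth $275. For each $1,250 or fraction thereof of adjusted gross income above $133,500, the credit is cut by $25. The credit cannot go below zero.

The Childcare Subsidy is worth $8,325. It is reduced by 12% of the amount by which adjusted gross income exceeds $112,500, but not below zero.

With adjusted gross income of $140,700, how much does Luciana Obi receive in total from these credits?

$5,616

Commuter Credit: $140,700 is below the $171,100 cutoff, so the full $550 applies.
Elderly Relief Credit: income exceeds $133,500 by $7,200, which is 6 full-or-partial $1,250 increments; reduction = 6 × $25 = $150, leaving $125.
Childcare Subsidy: 12% of the $28,200 excess over $112,500 is $3,384; credit = $8,325 − $3,384 = $4,941.
Total: $550 + $125 + $4,941 = $5,616.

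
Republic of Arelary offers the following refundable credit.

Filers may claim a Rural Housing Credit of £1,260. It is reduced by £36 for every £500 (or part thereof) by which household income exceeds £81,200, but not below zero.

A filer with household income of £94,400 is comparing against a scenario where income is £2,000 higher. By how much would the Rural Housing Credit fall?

At £94,400 — income exceeds £81,200 by £13,200, which is 27 full-or-partial £500 increments; reduction = 27 × £36 = £972, leaving £288.
At £96,400 — income exceeds £81,200 by £15,200, which is 31 full-or-partial £500 increments; reduction = 31 × £36 = £1,116, leaving £144.
Lost: £288 − £144 = £144.

£144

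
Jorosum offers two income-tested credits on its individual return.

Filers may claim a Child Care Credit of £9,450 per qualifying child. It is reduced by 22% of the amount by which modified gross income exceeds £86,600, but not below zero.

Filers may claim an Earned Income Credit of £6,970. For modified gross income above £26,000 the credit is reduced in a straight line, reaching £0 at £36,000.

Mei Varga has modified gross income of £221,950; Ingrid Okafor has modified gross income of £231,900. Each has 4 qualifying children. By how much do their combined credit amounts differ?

£2,189

Mei (£221,950): Child Care Credit: base = 4 × £9,450 = £37,800. 22% of the £135,350 excess over £86,600 is £29,777; credit = £37,800 − £29,777 = £8,023. Earned Income Credit: £221,950 is at or above £36,000, so the credit is £0. total £8,023 + £0 = £8,023
Ingrid (£231,900): Child Care Credit: base = 4 × £9,450 = £37,800. 22% of the £145,300 excess over £86,600 is £31,966; credit = £37,800 − £31,966 = £5,834. Earned Income Credit: £231,900 is at or above £36,000, so the credit is £0. total £5,834 + £0 = £5,834
Difference: |£8,023 − £5,834| = £2,189.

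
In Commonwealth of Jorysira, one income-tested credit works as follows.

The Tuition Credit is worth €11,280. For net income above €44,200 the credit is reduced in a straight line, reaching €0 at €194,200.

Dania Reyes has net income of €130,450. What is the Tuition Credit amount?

Tuition Credit: €130,450 is €86,250 into a €150,000 phase-out range, leaving 63,750/150,000 of the credit: €11,280 × 63,750/150,000 = €4,794.

€4,794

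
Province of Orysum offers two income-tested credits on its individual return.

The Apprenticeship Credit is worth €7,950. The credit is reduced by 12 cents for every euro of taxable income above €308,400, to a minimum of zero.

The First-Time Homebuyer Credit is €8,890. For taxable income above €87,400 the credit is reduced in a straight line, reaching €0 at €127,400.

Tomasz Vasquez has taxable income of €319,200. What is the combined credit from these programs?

€6,654

Apprenticeship Credit: 12% of the €10,800 excess over €308,400 is €1,296; credit = €7,950 − €1,296 = €6,654.
First-Time Homebuyer Credit: €319,200 is at or above €127,400, so the credit is €0.
Total: €6,654 + €0 = €6,654.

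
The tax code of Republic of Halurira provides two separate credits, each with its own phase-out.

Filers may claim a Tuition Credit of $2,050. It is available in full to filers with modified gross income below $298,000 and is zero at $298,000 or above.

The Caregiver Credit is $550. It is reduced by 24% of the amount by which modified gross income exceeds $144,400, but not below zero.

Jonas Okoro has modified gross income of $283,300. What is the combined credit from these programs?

$2,050

Tuition Credit: $283,300 is below the $298,000 cutoff, so the full $2,050 applies.
Caregiver Credit: 24% of the $138,900 excess over $144,400 is $33,336 ≥ base, so the credit is $0.
Total: $2,050 + $0 = $2,050.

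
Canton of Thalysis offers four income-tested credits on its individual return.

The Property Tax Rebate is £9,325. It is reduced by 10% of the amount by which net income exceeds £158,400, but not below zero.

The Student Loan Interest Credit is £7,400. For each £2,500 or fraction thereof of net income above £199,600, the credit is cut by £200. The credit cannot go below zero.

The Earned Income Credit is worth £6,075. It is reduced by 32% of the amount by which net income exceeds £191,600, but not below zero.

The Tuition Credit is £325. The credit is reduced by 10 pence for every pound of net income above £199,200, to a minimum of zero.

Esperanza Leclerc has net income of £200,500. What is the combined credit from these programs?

£15,737

Property Tax Rebate: 10% of the £42,100 excess over £158,400 is £4,210; credit = £9,325 − £4,210 = £5,115.
Student Loan Interest Credit: income exceeds £199,600 by £900, which is 1 full-or-partial £2,500 increment; reduction = 1 × £200 = £200, leaving £7,200.
Earned Income Credit: 32% of the £8,900 excess over £191,600 is £2,848; credit = £6,075 − £2,848 = £3,227.
Tuition Credit: 10% of the £1,300 excess over £199,200 is £130; credit = £325 − £130 = £195.
Total: £5,115 + £7,200 + £3,227 + £195 = £15,737.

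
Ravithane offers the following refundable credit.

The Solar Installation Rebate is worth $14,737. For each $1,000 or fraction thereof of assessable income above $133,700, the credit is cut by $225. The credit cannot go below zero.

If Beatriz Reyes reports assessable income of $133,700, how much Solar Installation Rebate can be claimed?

Solar Installation Rebate: $133,700 is at or below the $133,700 threshold, so the full $14,737 applies.

$14,737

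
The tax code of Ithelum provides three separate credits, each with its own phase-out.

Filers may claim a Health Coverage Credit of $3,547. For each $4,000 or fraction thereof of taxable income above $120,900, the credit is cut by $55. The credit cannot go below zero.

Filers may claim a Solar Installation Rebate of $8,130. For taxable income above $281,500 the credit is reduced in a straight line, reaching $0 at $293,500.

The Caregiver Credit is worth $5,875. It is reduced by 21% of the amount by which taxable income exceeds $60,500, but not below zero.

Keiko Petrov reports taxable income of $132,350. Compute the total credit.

Health Coverage Credit: income exceeds $120,900 by $11,450, which is 3 full-or-partial $4,000 increments; reduction = 3 × $55 = $165, leaving $3,382.
Solar Installation Rebate: $132,350 is at or below the $281,500 threshold, so the full $8,130 applies.
Caregiver Credit: 21% of the $71,850 excess over $60,500 is $15,088.50 ≥ base, so the credit is $0.
Total: $3,382 + $8,130 + $0 = $11,512.

$11,512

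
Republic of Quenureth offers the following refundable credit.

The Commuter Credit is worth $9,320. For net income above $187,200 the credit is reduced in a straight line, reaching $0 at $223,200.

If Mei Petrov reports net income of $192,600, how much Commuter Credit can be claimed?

$7,922

Commuter Credit: $192,600 is $5,400 into a $36,000 phase-out range, leaving 30,600/36,000 of the credit: $9,320 × 30,600/36,000 = $7,922.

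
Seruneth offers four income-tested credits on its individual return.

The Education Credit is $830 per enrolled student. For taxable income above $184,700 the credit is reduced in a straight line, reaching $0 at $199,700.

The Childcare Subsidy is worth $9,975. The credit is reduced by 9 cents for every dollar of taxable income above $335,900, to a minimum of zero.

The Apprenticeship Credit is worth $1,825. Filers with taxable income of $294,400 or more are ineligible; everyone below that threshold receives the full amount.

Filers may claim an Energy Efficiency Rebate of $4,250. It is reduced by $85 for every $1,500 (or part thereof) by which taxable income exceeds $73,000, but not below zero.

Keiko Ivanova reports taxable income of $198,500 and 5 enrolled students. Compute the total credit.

Education Credit: base = 5 × $830 = $4,150. $198,500 is $13,800 into a $15,000 phase-out range, leaving 1,200/15,000 of the credit: $4,150 × 1,200/15,000 = $332.
Childcare Subsidy: $198,500 is at or below the $335,900 threshold, so the full $9,975 applies.
Apprenticeship Credit: $198,500 is below the $294,400 cutoff, so the full $1,825 applies.
Energy Efficiency Rebate: income exceeds $73,000 by $125,500 → 84 increments × $85 = $7,140 ≥ base, so the credit is $0.
Total: $332 + $9,975 + $1,825 + $0 = $12,132.

$12,132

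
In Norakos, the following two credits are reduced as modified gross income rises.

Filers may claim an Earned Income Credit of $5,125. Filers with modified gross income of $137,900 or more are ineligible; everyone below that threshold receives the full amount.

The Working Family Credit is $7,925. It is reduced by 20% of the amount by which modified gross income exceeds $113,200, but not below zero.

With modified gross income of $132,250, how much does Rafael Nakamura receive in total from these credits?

$9,240

Earned Income Credit: $132,250 is below the $137,900 cutoff, so the full $5,125 applies.
Working Family Credit: 20% of the $19,050 excess over $113,200 is $3,810; credit = $7,925 − $3,810 = $4,115.
Total: $5,125 + $4,115 = $9,240.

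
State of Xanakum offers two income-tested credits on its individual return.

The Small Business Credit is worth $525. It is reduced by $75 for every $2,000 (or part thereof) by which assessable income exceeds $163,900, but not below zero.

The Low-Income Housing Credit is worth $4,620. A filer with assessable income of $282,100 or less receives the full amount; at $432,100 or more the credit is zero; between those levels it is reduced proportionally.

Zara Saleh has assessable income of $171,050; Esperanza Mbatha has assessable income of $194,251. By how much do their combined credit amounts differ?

$225

Zara ($171,050): Small Business Credit: income exceeds $163,900 by $7,150, which is 4 full-or-partial $2,000 increments; reduction = 4 × $75 = $300, leaving $225. Low-Income Housing Credit: $171,050 is at or below the $282,100 threshold, so the full $4,620 applies. total $225 + $4,620 = $4,845
Esperanza ($194,251): Small Business Credit: income exceeds $163,900 by $30,351 → 16 increments × $75 = $1,200 ≥ base, so the credit is $0. Low-Income Housing Credit: $194,251 is at or below the $282,100 threshold, so the full $4,620 applies. total $0 + $4,620 = $4,620
Difference: |$4,845 − $4,620| = $225.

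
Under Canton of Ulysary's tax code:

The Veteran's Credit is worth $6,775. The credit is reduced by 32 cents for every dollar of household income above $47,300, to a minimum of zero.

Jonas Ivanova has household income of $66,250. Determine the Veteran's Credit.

Veteran's Credit: 32% of the $18,950 excess over $47,300 is $6,064; credit = $6,775 − $6,064 = $711.

$711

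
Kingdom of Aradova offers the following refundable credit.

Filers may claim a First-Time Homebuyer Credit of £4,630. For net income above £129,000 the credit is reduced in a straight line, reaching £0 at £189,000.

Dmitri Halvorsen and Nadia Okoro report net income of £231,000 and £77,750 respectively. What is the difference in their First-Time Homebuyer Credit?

£4,630

Dmitri (£231,000): First-Time Homebuyer Credit: £231,000 is at or above £189,000, so the credit is £0.
Nadia (£77,750): First-Time Homebuyer Credit: £77,750 is at or below the £129,000 threshold, so the full £4,630 applies.
Difference: |£0 − £4,630| = £4,630.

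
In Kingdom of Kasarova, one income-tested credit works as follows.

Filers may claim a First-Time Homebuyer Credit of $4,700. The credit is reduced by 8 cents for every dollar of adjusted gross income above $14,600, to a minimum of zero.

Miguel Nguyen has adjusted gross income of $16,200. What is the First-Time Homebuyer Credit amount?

First-Time Homebuyer Credit: 8% of the $1,600 excess over $14,600 is $128; credit = $4,700 − $128 = $4,572.

$4,572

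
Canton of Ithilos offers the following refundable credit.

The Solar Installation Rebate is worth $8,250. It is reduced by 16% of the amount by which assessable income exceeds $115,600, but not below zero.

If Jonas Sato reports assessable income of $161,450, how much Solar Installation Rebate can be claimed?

$914

Solar Installation Rebate: 16% of the $45,850 excess over $115,600 is $7,336; credit = $8,250 − $7,336 = $914.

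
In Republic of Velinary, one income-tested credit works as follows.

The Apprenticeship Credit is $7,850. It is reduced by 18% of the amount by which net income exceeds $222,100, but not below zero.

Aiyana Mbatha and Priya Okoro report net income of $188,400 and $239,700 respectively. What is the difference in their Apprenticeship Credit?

$3,168

Aiyana ($188,400): Apprenticeship Credit: $188,400 is at or below the $222,100 threshold, so the full $7,850 applies.
Priya ($239,700): Apprenticeship Credit: 18% of the $17,600 excess over $222,100 is $3,168; credit = $7,850 − $3,168 = $4,682.
Difference: |$7,850 − $4,682| = $3,168.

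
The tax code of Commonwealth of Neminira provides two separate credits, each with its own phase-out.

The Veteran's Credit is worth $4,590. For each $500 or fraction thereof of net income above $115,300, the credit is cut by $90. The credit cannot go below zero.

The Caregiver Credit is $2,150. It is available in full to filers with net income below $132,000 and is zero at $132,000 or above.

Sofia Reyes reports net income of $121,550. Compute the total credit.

Veteran's Credit: income exceeds $115,300 by $6,250, which is 13 full-or-partial $500 increments; reduction = 13 × $90 = $1,170, leaving $3,420.
Caregiver Credit: $121,550 is below the $132,000 cutoff, so the full $2,150 applies.
Total: $3,420 + $2,150 = $5,570.

$5,570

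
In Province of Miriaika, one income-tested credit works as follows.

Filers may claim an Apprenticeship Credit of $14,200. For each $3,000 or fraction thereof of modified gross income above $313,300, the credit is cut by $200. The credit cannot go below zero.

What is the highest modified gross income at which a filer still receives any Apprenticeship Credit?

After 70 increments the reduction is 70 × $200 = $14,000, leaving $200; one more increment wipes it out. Increment 70 ends at excess 70 × $3,000 = $210,000, so the highest qualifying income is $313,300 + $210,000 = $523,300.

$523,300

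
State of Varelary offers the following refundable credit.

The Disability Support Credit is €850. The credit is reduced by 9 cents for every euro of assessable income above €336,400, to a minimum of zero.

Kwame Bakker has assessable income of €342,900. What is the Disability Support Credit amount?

Disability Support Credit: 9% of the €6,500 excess over €336,400 is €585; credit = €850 − €585 = €265.

€265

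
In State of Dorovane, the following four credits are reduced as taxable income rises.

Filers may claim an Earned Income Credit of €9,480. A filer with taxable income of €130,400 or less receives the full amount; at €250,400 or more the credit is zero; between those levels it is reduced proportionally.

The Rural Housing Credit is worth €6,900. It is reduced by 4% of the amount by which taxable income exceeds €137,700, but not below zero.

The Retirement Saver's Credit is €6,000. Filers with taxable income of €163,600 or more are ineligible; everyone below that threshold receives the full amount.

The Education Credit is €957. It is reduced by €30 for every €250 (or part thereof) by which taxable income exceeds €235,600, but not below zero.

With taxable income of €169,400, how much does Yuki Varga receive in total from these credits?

Earned Income Credit: €169,400 is €39,000 into a €120,000 phase-out range, leaving 81,000/120,000 of the credit: €9,480 × 81,000/120,000 = €6,399.
Rural Housing Credit: 4% of the €31,700 excess over €137,700 is €1,268; credit = €6,900 − €1,268 = €5,632.
Retirement Saver's Credit: €169,400 meets or exceeds the €163,600 cutoff, so the credit is €0.
Education Credit: €169,400 is at or below the €235,600 threshold, so the full €957 applies.
Total: €6,399 + €5,632 + €0 + €957 = €12,988.

€12,988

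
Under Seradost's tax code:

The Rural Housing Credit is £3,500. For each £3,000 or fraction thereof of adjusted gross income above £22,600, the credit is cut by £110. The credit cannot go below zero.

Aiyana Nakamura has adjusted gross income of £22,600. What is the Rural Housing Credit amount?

£3,500

Rural Housing Credit: £22,600 is at or below the £22,600 threshold, so the full £3,500 applies.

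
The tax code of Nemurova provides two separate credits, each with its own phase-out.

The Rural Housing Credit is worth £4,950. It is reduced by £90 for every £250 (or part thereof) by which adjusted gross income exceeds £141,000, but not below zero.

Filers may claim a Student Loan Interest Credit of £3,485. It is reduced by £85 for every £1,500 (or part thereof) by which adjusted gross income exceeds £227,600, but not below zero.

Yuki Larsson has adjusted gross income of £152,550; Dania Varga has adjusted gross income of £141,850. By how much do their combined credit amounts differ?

Yuki (£152,550): Rural Housing Credit: income exceeds £141,000 by £11,550, which is 47 full-or-partial £250 increments; reduction = 47 × £90 = £4,230, leaving £720. Student Loan Interest Credit: £152,550 is at or below the £227,600 threshold, so the full £3,485 applies. total £720 + £3,485 = £4,205
Dania (£141,850): Rural Housing Credit: income exceeds £141,000 by £850, which is 4 full-or-partial £250 increments; reduction = 4 × £90 = £360, leaving £4,590. Student Loan Interest Credit: £141,850 is at or below the £227,600 threshold, so the full £3,485 applies. total £4,590 + £3,485 = £8,075
Difference: |£4,205 − £8,075| = £3,870.

£3,870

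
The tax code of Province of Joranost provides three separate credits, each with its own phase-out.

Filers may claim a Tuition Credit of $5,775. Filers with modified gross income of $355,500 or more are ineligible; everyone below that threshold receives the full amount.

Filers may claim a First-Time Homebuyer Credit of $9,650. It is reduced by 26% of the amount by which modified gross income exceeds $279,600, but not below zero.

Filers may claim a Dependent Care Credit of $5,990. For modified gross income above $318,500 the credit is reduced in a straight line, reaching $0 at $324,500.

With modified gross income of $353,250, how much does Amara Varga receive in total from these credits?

$5,775

Tuition Credit: $353,250 is below the $355,500 cutoff, so the full $5,775 applies.
First-Time Homebuyer Credit: 26% of the $73,650 excess over $279,600 is $19,149 ≥ base, so the credit is $0.
Dependent Care Credit: $353,250 is at or above $324,500, so the credit is $0.
Total: $5,775 + $0 + $0 = $5,775.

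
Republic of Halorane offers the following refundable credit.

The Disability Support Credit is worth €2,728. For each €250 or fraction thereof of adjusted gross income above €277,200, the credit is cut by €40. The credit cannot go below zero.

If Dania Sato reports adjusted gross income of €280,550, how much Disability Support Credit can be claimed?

€2,168

Disability Support Credit: income exceeds €277,200 by €3,350, which is 14 full-or-partial €250 increments; reduction = 14 × €40 = €560, leaving €2,168.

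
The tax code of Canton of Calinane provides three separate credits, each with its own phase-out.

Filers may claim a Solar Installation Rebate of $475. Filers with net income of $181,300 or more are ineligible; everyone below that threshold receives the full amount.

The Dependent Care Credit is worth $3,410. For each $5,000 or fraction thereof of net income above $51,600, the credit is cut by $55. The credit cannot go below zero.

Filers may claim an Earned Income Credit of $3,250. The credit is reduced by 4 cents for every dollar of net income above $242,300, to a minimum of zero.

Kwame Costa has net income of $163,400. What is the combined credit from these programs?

$5,870

Solar Installation Rebate: $163,400 is below the $181,300 cutoff, so the full $475 applies.
Dependent Care Credit: income exceeds $51,600 by $111,800, which is 23 full-or-partial $5,000 increments; reduction = 23 × $55 = $1,265, leaving $2,145.
Earned Income Credit: $163,400 is at or below the $242,300 threshold, so the full $3,250 applies.
Total: $475 + $2,145 + $3,250 = $5,870.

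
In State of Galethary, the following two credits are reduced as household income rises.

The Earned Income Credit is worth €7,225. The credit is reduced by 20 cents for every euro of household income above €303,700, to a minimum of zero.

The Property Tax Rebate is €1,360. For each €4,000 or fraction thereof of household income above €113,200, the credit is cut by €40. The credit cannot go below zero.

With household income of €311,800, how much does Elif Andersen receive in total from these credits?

€5,605

Earned Income Credit: 20% of the €8,100 excess over €303,700 is €1,620; credit = €7,225 − €1,620 = €5,605.
Property Tax Rebate: income exceeds €113,200 by €198,600 → 50 increments × €40 = €2,000 ≥ base, so the credit is €0.
Total: €5,605 + €0 = €5,605.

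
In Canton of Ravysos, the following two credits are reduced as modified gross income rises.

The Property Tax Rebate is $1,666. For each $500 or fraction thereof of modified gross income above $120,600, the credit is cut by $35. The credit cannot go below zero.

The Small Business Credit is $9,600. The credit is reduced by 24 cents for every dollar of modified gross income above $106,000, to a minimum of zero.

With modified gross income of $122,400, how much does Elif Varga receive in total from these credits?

$7,190

Property Tax Rebate: income exceeds $120,600 by $1,800, which is 4 full-or-partial $500 increments; reduction = 4 × $35 = $140, leaving $1,526.
Small Business Credit: 24% of the $16,400 excess over $106,000 is $3,936; credit = $9,600 − $3,936 = $5,664.
Total: $1,526 + $5,664 = $7,190.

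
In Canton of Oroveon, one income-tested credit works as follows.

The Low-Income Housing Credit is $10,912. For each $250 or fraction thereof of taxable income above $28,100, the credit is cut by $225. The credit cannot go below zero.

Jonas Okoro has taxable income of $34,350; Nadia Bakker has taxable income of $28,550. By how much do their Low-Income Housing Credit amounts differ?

$5,175

Jonas ($34,350): Low-Income Housing Credit: income exceeds $28,100 by $6,250, which is 25 full-or-partial $250 increments; reduction = 25 × $225 = $5,625, leaving $5,287.
Nadia ($28,550): Low-Income Housing Credit: income exceeds $28,100 by $450, which is 2 full-or-partial $250 increments; reduction = 2 × $225 = $450, leaving $10,462.
Difference: |$5,287 − $10,462| = $5,175.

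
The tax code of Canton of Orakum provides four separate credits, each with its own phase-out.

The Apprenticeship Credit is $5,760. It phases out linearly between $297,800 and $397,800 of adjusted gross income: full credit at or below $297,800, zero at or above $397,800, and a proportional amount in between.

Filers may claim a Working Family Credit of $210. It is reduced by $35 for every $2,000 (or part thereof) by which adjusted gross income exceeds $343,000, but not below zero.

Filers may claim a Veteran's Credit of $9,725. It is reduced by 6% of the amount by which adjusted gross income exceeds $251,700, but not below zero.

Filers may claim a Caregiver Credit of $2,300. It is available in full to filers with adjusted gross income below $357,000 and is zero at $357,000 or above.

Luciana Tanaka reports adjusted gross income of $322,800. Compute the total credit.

Apprenticeship Credit: $322,800 is $25,000 into a $100,000 phase-out range, leaving 75,000/100,000 of the credit: $5,760 × 75,000/100,000 = $4,320.
Working Family Credit: $322,800 is at or below the $343,000 threshold, so the full $210 applies.
Veteran's Credit: 6% of the $71,100 excess over $251,700 is $4,266; credit = $9,725 − $4,266 = $5,459.
Caregiver Credit: $322,800 is below the $357,000 cutoff, so the full $2,300 applies.
Total: $4,320 + $210 + $5,459 + $2,300 = $12,289.

$12,289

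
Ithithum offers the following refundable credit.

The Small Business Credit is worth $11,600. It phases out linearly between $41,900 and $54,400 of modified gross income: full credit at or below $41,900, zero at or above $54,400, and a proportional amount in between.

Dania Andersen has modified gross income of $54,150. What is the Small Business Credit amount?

Small Business Credit: $54,150 is $12,250 into a $12,500 phase-out range, leaving 250/12,500 of the credit: $11,600 × 250/12,500 = $232.

$232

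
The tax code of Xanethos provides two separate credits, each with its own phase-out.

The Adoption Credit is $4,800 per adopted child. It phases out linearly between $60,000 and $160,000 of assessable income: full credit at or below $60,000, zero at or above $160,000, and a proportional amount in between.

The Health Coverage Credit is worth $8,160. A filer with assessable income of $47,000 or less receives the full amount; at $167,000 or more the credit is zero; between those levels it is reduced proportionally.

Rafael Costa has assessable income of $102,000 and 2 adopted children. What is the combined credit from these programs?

$9,988

Adoption Credit: base = 2 × $4,800 = $9,600. $102,000 is $42,000 into a $100,000 phase-out range, leaving 58,000/100,000 of the credit: $9,600 × 58,000/100,000 = $5,568.
Health Coverage Credit: $102,000 is $55,000 into a $120,000 phase-out range, leaving 65,000/120,000 of the credit: $8,160 × 65,000/120,000 = $4,420.
Total: $5,568 + $4,420 = $9,988.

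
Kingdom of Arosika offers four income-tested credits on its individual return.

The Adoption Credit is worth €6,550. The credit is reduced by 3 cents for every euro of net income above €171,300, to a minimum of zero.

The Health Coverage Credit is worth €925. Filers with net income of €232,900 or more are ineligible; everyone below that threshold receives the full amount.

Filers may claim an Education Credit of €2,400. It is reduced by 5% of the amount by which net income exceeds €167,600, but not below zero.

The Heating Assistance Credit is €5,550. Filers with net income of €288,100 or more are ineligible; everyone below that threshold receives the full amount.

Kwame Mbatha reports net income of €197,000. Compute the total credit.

Adoption Credit: 3% of the €25,700 excess over €171,300 is €771; credit = €6,550 − €771 = €5,779.
Health Coverage Credit: €197,000 is below the €232,900 cutoff, so the full €925 applies.
Education Credit: 5% of the €29,400 excess over €167,600 is €1,470; credit = €2,400 − €1,470 = €930.
Heating Assistance Credit: €197,000 is below the €288,100 cutoff, so the full €5,550 applies.
Total: €5,779 + €925 + €930 + €5,550 = €13,184.

€13,184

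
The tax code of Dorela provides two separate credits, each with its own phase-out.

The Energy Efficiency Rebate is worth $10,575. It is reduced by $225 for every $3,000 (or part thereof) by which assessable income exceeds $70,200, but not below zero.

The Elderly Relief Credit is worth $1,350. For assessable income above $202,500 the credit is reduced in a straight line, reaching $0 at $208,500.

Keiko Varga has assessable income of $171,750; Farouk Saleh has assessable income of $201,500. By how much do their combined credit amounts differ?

$2,250

Keiko ($171,750): Energy Efficiency Rebate: income exceeds $70,200 by $101,550, which is 34 full-or-partial $3,000 increments; reduction = 34 × $225 = $7,650, leaving $2,925. Elderly Relief Credit: $171,750 is at or below the $202,500 threshold, so the full $1,350 applies. total $2,925 + $1,350 = $4,275
Farouk ($201,500): Energy Efficiency Rebate: income exceeds $70,200 by $131,300, which is 44 full-or-partial $3,000 increments; reduction = 44 × $225 = $9,900, leaving $675. Elderly Relief Credit: $201,500 is at or below the $202,500 threshold, so the full $1,350 applies. total $675 + $1,350 = $2,025
Difference: |$4,275 − $2,025| = $2,250.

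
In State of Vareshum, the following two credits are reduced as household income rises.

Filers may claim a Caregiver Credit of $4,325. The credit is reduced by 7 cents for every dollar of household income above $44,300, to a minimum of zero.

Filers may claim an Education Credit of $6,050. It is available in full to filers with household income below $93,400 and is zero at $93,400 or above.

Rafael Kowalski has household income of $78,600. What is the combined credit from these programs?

$7,974

Caregiver Credit: 7% of the $34,300 excess over $44,300 is $2,401; credit = $4,325 − $2,401 = $1,924.
Education Credit: $78,600 is below the $93,400 cutoff, so the full $6,050 applies.
Total: $1,924 + $6,050 = $7,974.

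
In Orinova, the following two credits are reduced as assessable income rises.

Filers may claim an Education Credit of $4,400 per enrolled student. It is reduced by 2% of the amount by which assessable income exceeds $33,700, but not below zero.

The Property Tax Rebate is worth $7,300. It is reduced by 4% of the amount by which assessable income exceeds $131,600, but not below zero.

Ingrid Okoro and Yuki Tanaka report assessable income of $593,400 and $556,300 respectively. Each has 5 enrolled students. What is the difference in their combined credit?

$742

Ingrid ($593,400): Education Credit: base = 5 × $4,400 = $22,000. 2% of the $559,700 excess over $33,700 is $11,194; credit = $22,000 − $11,194 = $10,806. Property Tax Rebate: 4% of the $461,800 excess over $131,600 is $18,472 ≥ base, so the credit is $0. total $10,806 + $0 = $10,806
Yuki ($556,300): Education Credit: base = 5 × $4,400 = $22,000. 2% of the $522,600 excess over $33,700 is $10,452; credit = $22,000 − $10,452 = $11,548. Property Tax Rebate: 4% of the $424,700 excess over $131,600 is $16,988 ≥ base, so the credit is $0. total $11,548 + $0 = $11,548
Difference: |$10,806 − $11,548| = $742.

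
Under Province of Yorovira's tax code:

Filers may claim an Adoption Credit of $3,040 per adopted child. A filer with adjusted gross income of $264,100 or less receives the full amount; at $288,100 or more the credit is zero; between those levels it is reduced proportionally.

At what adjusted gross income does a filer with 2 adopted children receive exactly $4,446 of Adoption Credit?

Full credit = 2 × $3,040 = $6,080.
$4,446 is 4,446/6,080 of the full $6,080, so 1,634/6,080 of the $24,000 range has been used: income = $264,100 + $24,000 × 1,634/6,080 = $270,550.

$270,550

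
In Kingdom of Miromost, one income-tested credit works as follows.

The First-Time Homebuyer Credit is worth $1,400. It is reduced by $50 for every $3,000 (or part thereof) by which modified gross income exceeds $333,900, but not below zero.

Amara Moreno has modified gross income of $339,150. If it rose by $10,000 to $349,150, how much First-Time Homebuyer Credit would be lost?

$200

At $339,150 — income exceeds $333,900 by $5,250, which is 2 full-or-partial $3,000 increments; reduction = 2 × $50 = $100, leaving $1,300.
At $349,150 — income exceeds $333,900 by $15,250, which is 6 full-or-partial $3,000 increments; reduction = 6 × $50 = $300, leaving $1,100.
Lost: $1,300 − $1,100 = $200.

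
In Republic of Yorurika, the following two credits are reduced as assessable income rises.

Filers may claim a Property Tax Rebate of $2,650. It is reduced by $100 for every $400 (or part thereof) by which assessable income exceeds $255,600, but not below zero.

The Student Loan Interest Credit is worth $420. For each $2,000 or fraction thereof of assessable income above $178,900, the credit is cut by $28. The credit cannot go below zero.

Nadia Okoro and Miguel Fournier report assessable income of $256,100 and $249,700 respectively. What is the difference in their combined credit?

Nadia ($256,100): Property Tax Rebate: income exceeds $255,600 by $500, which is 2 full-or-partial $400 increments; reduction = 2 × $100 = $200, leaving $2,450. Student Loan Interest Credit: income exceeds $178,900 by $77,200 → 39 increments × $28 = $1,092 ≥ base, so the credit is $0. total $2,450 + $0 = $2,450
Miguel ($249,700): Property Tax Rebate: $249,700 is at or below the $255,600 threshold, so the full $2,650 applies. Student Loan Interest Credit: income exceeds $178,900 by $70,800 → 36 increments × $28 = $1,008 ≥ base, so the credit is $0. total $2,650 + $0 = $2,650
Difference: |$2,450 − $2,650| = $200.

$200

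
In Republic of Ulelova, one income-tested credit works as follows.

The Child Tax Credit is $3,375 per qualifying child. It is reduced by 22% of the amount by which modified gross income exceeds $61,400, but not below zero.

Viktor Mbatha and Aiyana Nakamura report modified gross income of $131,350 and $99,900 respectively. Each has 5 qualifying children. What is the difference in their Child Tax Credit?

$6,919

Viktor ($131,350): Child Tax Credit: base = 5 × $3,375 = $16,875. 22% of the $69,950 excess over $61,400 is $15,389; credit = $16,875 − $15,389 = $1,486.
Aiyana ($99,900): Child Tax Credit: base = 5 × $3,375 = $16,875. 22% of the $38,500 excess over $61,400 is $8,470; credit = $16,875 − $8,470 = $8,405.
Difference: |$1,486 − $8,405| = $6,919.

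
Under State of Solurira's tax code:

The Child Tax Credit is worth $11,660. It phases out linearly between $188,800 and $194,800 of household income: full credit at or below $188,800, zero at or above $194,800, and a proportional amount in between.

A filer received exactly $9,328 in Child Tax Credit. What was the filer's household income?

$9,328 is 9,328/11,660 of the full $11,660, so 2,332/11,660 of the $6,000 range has been used: income = $188,800 + $6,000 × 2,332/11,660 = $190,000.

$190,000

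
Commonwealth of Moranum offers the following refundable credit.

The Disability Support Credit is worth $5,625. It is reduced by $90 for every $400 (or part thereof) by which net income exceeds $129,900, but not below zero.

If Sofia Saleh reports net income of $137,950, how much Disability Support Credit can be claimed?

Disability Support Credit: income exceeds $129,900 by $8,050, which is 21 full-or-partial $400 increments; reduction = 21 × $90 = $1,890, leaving $3,735.

$3,735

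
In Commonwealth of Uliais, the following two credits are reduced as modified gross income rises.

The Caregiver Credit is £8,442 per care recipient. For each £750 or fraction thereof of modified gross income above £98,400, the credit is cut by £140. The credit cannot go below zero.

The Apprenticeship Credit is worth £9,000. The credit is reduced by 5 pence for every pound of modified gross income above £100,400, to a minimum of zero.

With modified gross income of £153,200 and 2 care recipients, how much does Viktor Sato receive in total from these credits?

Caregiver Credit: base = 2 × £8,442 = £16,884. income exceeds £98,400 by £54,800, which is 74 full-or-partial £750 increments; reduction = 74 × £140 = £10,360, leaving £6,524.
Apprenticeship Credit: 5% of the £52,800 excess over £100,400 is £2,640; credit = £9,000 − £2,640 = £6,360.
Total: £6,524 + £6,360 = £12,884.

£12,884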